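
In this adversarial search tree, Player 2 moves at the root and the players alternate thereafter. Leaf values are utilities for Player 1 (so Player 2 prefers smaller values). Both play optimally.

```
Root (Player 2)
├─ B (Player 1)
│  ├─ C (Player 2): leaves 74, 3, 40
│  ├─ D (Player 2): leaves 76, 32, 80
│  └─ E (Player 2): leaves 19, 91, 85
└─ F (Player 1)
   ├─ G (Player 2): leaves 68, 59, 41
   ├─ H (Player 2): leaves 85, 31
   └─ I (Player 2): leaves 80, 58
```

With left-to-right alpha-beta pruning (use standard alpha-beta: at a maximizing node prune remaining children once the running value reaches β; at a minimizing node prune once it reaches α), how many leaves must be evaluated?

C [α=-∞,β=+∞]: v=3
D [α=3,β=+∞]: v=32
E [α=32,β=+∞]: v=19 after child 1 ≤ α → α-cutoff, skip 2
B [α=-∞,β=+∞]: v=32
G [α=-∞,β=32]: v=41
F [α=-∞,β=32]: v=41 after child 1 ≥ β → β-cutoff, skip 2
Root [α=-∞,β=+∞]: v=32
Leaves evaluated: 10 of 16.

10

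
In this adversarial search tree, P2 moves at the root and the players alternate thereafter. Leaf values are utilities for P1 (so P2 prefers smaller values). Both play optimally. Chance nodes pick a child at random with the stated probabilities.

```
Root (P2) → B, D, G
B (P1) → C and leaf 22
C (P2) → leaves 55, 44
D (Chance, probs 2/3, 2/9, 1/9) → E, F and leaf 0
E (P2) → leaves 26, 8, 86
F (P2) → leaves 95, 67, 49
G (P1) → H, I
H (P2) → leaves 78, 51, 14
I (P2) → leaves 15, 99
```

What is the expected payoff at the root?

15

C (P2): min(55, 44) = 44
B (P1): max(44, 22) = 44
E (P2): min(26, 8, 86) = 8
F (P2): min(95, 67, 49) = 49
D (Chance): 2/3·8 + 2/9·49 + 1/9·0 = 16.22
H (P2): min(78, 51, 14) = 14
I (P2): min(15, 99) = 15
G (P1): max(14, 15) = 15
Root (P2): min(44, 16.22, 15) = 15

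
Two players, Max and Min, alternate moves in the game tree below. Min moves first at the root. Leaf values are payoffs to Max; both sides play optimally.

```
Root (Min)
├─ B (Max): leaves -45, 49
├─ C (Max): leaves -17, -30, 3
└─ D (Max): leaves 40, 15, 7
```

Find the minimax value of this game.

3

B (Max): max(-45, 49) = 49
C (Max): max(-17, -30, 3) = 3
D (Max): max(40, 15, 7) = 40
Root (Min): min(49, 3, 40) = 3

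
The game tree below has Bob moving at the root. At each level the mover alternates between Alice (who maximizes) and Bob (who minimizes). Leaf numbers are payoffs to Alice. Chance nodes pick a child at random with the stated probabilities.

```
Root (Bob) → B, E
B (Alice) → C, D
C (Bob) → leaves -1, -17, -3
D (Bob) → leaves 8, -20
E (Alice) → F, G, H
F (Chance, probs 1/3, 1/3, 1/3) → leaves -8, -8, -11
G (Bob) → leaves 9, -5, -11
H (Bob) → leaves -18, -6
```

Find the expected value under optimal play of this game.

-17

C (Bob): min(-1, -17, -3) = -17
D (Bob): min(8, -20) = -20
B (Alice): max(-17, -20) = -17
F (Chance): 1/3·-8 + 1/3·-8 + 1/3·-11 = -9
G (Bob): min(9, -5, -11) = -11
H (Bob): min(-18, -6) = -18
E (Alice): max(-9, -11, -18) = -9
Root (Bob): min(-17, -9) = -17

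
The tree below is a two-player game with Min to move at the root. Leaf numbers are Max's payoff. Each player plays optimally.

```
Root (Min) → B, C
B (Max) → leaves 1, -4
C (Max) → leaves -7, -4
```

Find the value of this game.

-4

B (Max): max(1, -4) = 1
C (Max): max(-7, -4) = -4
Root (Min): min(1, -4) = -4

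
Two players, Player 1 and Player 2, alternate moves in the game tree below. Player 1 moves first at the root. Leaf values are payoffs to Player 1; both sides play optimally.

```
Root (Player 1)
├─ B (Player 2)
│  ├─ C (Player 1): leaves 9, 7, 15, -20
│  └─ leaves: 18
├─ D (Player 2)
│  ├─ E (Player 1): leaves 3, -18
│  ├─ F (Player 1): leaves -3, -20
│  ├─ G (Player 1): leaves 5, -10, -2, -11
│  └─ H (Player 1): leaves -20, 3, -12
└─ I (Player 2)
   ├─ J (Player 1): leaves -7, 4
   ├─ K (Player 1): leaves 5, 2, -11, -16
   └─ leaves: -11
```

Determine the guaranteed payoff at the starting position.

C (Player 1): max(9, 7, 15, -20) = 15
B (Player 2): min(15, 18) = 15
E (Player 1): max(3, -18) = 3
F (Player 1): max(-3, -20) = -3
G (Player 1): max(5, -10, -2, -11) = 5
H (Player 1): max(-20, 3, -12) = 3
D (Player 2): min(3, -3, 5, 3) = -3
J (Player 1): max(-7, 4) = 4
K (Player 1): max(5, 2, -11, -16) = 5
I (Player 2): min(4, 5, -11) = -11
Root (Player 1): max(15, -3, -11) = 15

15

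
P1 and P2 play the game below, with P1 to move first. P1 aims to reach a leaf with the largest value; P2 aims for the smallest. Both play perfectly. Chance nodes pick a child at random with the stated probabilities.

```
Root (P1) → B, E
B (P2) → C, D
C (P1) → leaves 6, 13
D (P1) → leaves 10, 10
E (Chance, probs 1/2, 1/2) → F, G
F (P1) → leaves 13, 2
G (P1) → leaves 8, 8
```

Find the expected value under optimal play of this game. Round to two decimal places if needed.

C (P1): max(6, 13) = 13
D (P1): max(10, 10) = 10
B (P2): min(13, 10) = 10
F (P1): max(13, 2) = 13
G (P1): max(8, 8) = 8
E (Chance): 1/2·13 + 1/2·8 = 10.5
Root (P1): max(10, 10.5) = 10.5

10.5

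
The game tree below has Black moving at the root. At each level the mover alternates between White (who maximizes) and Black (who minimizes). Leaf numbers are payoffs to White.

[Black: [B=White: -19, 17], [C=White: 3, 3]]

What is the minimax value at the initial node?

3

B (White): max(-19, 17) = 17
C (White): max(3, 3) = 3
Root (Black): min(17, 3) = 3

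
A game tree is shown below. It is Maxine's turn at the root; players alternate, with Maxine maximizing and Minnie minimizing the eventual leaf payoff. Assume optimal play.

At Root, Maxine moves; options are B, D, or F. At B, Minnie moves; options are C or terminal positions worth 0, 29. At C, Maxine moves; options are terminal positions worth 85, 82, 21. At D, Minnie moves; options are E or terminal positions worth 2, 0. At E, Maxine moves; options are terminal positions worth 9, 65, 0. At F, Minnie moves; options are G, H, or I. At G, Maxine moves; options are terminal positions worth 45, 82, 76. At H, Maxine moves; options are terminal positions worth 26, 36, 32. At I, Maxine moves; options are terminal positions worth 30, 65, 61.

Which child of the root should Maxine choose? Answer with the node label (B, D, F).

C (Maxine): max(85, 82, 21) = 85
B (Minnie): min(85, 0, 29) = 0
E (Maxine): max(9, 65, 0) = 65
D (Minnie): min(65, 2, 0) = 0
G (Maxine): max(45, 82, 76) = 82
H (Maxine): max(26, 36, 32) = 36
I (Maxine): max(30, 65, 61) = 65
F (Minnie): min(82, 36, 65) = 36
Root (Maxine): max(0, 0, 36) = 36
Maxine picks the child with the highest value: F (value 36).

F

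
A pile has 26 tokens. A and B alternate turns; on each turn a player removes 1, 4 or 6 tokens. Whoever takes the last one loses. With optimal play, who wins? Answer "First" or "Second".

Second

Compute winning (W) and losing (L) positions by backward induction:
i:   0  1  2  3  4  5  6  7  8  9 10 11 12 13 14 15 16 17 18 19 20 21 22 23 24 25 26
     W  L  W  L  W  W  L  W  L  W  W  L  W  L  W  W  L  W  L  W  W  L  W  L  W  W  L
Position 26 is L, so the second player wins.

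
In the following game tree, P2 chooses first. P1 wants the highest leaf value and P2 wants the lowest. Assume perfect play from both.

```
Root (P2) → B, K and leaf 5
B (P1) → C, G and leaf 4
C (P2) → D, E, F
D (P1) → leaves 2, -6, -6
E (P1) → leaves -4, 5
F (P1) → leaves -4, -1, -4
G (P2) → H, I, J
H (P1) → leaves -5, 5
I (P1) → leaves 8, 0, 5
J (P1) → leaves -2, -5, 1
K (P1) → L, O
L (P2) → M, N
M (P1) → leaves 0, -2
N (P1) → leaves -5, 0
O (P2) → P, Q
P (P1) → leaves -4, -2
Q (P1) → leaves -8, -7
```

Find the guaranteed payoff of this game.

D (P1): max(2, -6, -6) = 2
E (P1): max(-4, 5) = 5
F (P1): max(-4, -1, -4) = -1
C (P2): min(2, 5, -1) = -1
H (P1): max(-5, 5) = 5
I (P1): max(8, 0, 5) = 8
J (P1): max(-2, -5, 1) = 1
G (P2): min(5, 8, 1) = 1
B (P1): max(-1, 1, 4) = 4
M (P1): max(0, -2) = 0
N (P1): max(-5, 0) = 0
L (P2): min(0, 0) = 0
P (P1): max(-4, -2) = -2
Q (P1): max(-8, -7) = -7
O (P2): min(-2, -7) = -7
K (P1): max(0, -7) = 0
Root (P2): min(4, 0, 5) = 0

0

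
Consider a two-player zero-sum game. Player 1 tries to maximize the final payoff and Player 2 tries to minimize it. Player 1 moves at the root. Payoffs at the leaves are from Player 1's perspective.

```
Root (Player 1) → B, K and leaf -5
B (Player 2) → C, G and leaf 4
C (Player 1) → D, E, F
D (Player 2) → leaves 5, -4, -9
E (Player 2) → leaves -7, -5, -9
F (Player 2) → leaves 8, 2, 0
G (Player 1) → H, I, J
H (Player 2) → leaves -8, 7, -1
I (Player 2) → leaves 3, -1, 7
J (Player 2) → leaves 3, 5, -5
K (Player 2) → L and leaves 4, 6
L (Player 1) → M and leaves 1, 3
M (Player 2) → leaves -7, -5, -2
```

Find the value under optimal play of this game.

D (Player 2): min(5, -4, -9) = -9
E (Player 2): min(-7, -5, -9) = -9
F (Player 2): min(8, 2, 0) = 0
C (Player 1): max(-9, -9, 0) = 0
H (Player 2): min(-8, 7, -1) = -8
I (Player 2): min(3, -1, 7) = -1
J (Player 2): min(3, 5, -5) = -5
G (Player 1): max(-8, -1, -5) = -1
B (Player 2): min(0, -1, 4) = -1
M (Player 2): min(-7, -5, -2) = -7
L (Player 1): max(-7, 1, 3) = 3
K (Player 2): min(3, 4, 6) = 3
Root (Player 1): max(-1, 3, -5) = 3

3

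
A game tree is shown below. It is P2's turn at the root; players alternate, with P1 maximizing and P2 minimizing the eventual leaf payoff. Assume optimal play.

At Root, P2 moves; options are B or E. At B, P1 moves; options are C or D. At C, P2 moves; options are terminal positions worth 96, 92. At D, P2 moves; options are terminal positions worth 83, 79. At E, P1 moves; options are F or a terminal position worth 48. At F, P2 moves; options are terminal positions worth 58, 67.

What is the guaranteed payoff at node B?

C: min(96, 92) = 92
D: min(83, 79) = 79
B: max(92, 79) = 92

92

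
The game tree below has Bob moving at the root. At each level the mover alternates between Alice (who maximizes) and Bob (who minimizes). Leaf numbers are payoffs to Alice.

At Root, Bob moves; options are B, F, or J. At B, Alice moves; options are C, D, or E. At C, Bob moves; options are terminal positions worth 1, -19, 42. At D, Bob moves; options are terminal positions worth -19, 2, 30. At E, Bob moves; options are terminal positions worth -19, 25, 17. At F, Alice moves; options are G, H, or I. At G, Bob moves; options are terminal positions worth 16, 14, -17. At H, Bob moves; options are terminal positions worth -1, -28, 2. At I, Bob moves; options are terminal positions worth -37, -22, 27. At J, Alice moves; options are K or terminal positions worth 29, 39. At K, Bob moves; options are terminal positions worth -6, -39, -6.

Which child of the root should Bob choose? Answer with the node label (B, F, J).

B

C (Bob): min(1, -19, 42) = -19
D (Bob): min(-19, 2, 30) = -19
E (Bob): min(-19, 25, 17) = -19
B (Alice): max(-19, -19, -19) = -19
G (Bob): min(16, 14, -17) = -17
H (Bob): min(-1, -28, 2) = -28
I (Bob): min(-37, -22, 27) = -37
F (Alice): max(-17, -28, -37) = -17
K (Bob): min(-6, -39, -6) = -39
J (Alice): max(-39, 29, 39) = 39
Root (Bob): min(-19, -17, 39) = -19
Bob picks the child with the lowest value: B (value -19).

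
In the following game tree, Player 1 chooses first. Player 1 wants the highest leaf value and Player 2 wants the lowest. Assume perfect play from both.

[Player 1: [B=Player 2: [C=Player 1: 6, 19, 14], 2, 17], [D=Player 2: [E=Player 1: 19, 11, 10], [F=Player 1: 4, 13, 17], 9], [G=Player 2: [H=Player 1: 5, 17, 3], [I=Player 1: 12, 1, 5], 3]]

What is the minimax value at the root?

9

C (Player 1): max(6, 19, 14) = 19
B (Player 2): min(19, 2, 17) = 2
E (Player 1): max(19, 11, 10) = 19
F (Player 1): max(4, 13, 17) = 17
D (Player 2): min(19, 17, 9) = 9
H (Player 1): max(5, 17, 3) = 17
I (Player 1): max(12, 1, 5) = 12
G (Player 2): min(17, 12, 3) = 3
Root (Player 1): max(2, 9, 3) = 9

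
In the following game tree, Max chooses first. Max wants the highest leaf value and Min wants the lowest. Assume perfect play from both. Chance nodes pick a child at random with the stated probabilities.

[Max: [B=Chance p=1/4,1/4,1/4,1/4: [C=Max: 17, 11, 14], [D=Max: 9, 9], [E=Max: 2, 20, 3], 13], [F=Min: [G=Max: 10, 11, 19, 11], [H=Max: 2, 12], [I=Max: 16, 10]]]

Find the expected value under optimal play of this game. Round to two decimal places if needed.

14.75

C (Max): max(17, 11, 14) = 17
D (Max): max(9, 9) = 9
E (Max): max(2, 20, 3) = 20
B (Chance): 1/4·17 + 1/4·9 + 1/4·20 + 1/4·13 = 14.75
G (Max): max(10, 11, 19, 11) = 19
H (Max): max(2, 12) = 12
I (Max): max(16, 10) = 16
F (Min): min(19, 12, 16) = 12
Root (Max): max(14.75, 12) = 14.75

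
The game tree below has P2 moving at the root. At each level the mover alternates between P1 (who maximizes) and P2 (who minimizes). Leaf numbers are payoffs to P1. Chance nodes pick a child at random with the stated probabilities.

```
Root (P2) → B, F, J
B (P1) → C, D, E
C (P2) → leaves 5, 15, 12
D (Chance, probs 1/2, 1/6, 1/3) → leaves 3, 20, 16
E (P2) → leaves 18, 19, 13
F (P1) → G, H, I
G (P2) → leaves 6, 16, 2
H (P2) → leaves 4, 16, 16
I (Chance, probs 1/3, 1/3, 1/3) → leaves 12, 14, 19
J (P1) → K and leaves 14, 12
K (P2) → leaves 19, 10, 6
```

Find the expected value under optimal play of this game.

13

C (P2): min(5, 15, 12) = 5
D (Chance): 1/2·3 + 1/6·20 + 1/3·16 = 10.17
E (P2): min(18, 19, 13) = 13
B (P1): max(5, 10.17, 13) = 13
G (P2): min(6, 16, 2) = 2
H (P2): min(4, 16, 16) = 4
I (Chance): 1/3·12 + 1/3·14 + 1/3·19 = 15
F (P1): max(2, 4, 15) = 15
K (P2): min(19, 10, 6) = 6
J (P1): max(6, 14, 12) = 14
Root (P2): min(13, 15, 14) = 13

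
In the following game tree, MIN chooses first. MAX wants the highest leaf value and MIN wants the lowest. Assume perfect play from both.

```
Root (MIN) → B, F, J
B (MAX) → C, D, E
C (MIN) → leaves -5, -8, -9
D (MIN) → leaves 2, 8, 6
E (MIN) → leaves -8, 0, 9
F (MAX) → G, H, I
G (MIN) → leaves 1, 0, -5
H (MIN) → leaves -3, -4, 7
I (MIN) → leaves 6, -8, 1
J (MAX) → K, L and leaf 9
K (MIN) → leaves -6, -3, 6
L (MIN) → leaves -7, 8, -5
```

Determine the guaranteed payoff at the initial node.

-4

C (MIN): min(-5, -8, -9) = -9
D (MIN): min(2, 8, 6) = 2
E (MIN): min(-8, 0, 9) = -8
B (MAX): max(-9, 2, -8) = 2
G (MIN): min(1, 0, -5) = -5
H (MIN): min(-3, -4, 7) = -4
I (MIN): min(6, -8, 1) = -8
F (MAX): max(-5, -4, -8) = -4
K (MIN): min(-6, -3, 6) = -6
L (MIN): min(-7, 8, -5) = -7
J (MAX): max(-6, -7, 9) = 9
Root (MIN): min(2, -4, 9) = -4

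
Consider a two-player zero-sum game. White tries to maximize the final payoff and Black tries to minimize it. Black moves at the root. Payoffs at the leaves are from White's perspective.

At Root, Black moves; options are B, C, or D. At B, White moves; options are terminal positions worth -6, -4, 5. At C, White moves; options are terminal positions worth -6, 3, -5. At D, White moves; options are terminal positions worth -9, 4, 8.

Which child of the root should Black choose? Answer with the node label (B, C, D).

C

B (White): max(-6, -4, 5) = 5
C (White): max(-6, 3, -5) = 3
D (White): max(-9, 4, 8) = 8
Root (Black): min(5, 3, 8) = 3
Black picks the child with the lowest value: C (value 3).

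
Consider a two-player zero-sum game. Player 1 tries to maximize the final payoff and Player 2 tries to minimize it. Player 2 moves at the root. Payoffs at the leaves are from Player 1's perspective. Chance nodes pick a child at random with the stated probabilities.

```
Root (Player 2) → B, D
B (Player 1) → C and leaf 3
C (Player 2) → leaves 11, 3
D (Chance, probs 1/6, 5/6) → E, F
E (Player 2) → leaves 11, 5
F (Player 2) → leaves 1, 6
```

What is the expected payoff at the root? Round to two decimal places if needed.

1.67

C (Player 2): min(11, 3) = 3
B (Player 1): max(3, 3) = 3
E (Player 2): min(11, 5) = 5
F (Player 2): min(1, 6) = 1
D (Chance): 1/6·5 + 5/6·1 = 1.67
Root (Player 2): min(3, 1.67) = 1.67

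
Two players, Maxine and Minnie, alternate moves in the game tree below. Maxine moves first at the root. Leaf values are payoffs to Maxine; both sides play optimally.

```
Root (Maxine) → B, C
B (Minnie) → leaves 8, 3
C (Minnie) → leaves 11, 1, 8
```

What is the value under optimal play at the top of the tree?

B (Minnie): min(8, 3) = 3
C (Minnie): min(11, 1, 8) = 1
Root (Maxine): max(3, 1) = 3

3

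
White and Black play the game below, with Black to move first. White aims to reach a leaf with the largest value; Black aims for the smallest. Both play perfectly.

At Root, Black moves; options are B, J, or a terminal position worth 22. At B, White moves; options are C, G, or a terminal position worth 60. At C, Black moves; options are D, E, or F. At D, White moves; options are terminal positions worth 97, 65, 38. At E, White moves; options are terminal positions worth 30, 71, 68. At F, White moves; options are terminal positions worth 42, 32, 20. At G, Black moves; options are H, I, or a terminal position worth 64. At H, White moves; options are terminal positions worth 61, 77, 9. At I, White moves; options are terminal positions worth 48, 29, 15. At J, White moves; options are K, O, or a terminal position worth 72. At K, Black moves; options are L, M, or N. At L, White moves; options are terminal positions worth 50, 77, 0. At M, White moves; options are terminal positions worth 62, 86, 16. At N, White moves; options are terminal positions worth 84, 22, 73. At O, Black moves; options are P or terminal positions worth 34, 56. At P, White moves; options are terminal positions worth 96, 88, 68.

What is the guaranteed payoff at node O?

34

P: max(96, 88, 68) = 96
O: min(96, 34, 56) = 34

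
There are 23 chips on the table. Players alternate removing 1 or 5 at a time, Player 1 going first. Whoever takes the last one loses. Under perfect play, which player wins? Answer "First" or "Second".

Second

W/L table (W = player to move can force a win):
i:   0  1  2  3  4  5  6  7  8  9 10 11 12 13 14 15 16 17 18 19 20 21 22 23
     W  L  W  L  W  L  W  L  W  L  W  L  W  L  W  L  W  L  W  L  W  L  W  L
Position 23 is L, so the second player wins.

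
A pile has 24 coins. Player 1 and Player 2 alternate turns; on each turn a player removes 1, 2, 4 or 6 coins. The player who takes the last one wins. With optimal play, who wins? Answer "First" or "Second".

Second

Mark each pile size as W (mover wins) or L (mover loses):
i:   0  1  2  3  4  5  6  7  8  9 10 11 12 13 14 15 16 17 18 19 20 21 22 23 24
     L  W  W  L  W  W  W  W  L  W  W  L  W  W  W  W  L  W  W  L  W  W  W  W  L
Position 24 is L, so the second player wins.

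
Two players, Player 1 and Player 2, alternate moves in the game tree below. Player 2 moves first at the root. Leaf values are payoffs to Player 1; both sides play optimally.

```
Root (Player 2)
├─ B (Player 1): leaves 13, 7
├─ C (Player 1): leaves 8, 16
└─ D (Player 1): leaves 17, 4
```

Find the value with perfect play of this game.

13

B (Player 1): max(13, 7) = 13
C (Player 1): max(8, 16) = 16
D (Player 1): max(17, 4) = 17
Root (Player 2): min(13, 16, 17) = 13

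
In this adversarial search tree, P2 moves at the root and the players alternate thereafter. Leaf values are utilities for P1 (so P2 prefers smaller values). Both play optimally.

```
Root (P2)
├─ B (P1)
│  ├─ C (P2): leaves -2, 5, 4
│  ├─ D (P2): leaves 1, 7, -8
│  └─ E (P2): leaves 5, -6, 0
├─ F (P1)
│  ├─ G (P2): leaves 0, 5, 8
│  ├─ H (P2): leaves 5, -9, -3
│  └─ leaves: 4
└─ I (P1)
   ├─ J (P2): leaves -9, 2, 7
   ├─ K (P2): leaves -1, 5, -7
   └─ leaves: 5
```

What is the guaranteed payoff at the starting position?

-2

C (P2): min(-2, 5, 4) = -2
D (P2): min(1, 7, -8) = -8
E (P2): min(5, -6, 0) = -6
B (P1): max(-2, -8, -6) = -2
G (P2): min(0, 5, 8) = 0
H (P2): min(5, -9, -3) = -9
F (P1): max(0, -9, 4) = 4
J (P2): min(-9, 2, 7) = -9
K (P2): min(-1, 5, -7) = -7
I (P1): max(-9, -7, 5) = 5
Root (P2): min(-2, 4, 5) = -2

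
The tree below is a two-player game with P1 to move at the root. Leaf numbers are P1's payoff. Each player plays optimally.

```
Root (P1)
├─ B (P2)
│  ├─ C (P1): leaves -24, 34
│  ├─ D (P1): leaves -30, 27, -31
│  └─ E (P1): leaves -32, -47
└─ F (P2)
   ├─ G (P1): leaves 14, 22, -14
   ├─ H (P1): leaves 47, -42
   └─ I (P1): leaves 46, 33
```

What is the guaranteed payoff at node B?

-32

C: max(-24, 34) = 34
D: max(-30, 27, -31) = 27
E: max(-32, -47) = -32
B: min(34, 27, -32) = -32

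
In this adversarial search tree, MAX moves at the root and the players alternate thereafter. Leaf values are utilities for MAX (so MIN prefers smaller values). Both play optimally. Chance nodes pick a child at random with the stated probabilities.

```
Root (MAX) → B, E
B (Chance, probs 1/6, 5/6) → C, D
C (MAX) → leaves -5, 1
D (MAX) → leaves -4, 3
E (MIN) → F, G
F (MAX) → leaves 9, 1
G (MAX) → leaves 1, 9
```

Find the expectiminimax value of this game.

C (MAX): max(-5, 1) = 1
D (MAX): max(-4, 3) = 3
B (Chance): 1/6·1 + 5/6·3 = 2.67
F (MAX): max(9, 1) = 9
G (MAX): max(1, 9) = 9
E (MIN): min(9, 9) = 9
Root (MAX): max(2.67, 9) = 9

9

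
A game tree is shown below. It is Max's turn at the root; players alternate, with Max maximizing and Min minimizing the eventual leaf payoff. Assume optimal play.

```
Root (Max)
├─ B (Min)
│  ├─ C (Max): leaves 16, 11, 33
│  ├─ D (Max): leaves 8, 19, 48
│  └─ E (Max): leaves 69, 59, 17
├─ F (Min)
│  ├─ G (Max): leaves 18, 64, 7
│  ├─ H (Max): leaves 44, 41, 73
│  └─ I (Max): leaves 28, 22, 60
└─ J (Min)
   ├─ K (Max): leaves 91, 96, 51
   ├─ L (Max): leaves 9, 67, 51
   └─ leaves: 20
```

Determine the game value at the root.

60

C (Max): max(16, 11, 33) = 33
D (Max): max(8, 19, 48) = 48
E (Max): max(69, 59, 17) = 69
B (Min): min(33, 48, 69) = 33
G (Max): max(18, 64, 7) = 64
H (Max): max(44, 41, 73) = 73
I (Max): max(28, 22, 60) = 60
F (Min): min(64, 73, 60) = 60
K (Max): max(91, 96, 51) = 96
L (Max): max(9, 67, 51) = 67
J (Min): min(96, 67, 20) = 20
Root (Max): max(33, 60, 20) = 60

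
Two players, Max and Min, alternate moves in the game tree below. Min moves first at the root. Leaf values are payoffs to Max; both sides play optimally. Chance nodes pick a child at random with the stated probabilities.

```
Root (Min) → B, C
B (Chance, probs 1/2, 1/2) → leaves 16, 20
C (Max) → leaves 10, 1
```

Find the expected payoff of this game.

10

B (Chance): 1/2·16 + 1/2·20 = 18
C (Max): max(10, 1) = 10
Root (Min): min(18, 10) = 10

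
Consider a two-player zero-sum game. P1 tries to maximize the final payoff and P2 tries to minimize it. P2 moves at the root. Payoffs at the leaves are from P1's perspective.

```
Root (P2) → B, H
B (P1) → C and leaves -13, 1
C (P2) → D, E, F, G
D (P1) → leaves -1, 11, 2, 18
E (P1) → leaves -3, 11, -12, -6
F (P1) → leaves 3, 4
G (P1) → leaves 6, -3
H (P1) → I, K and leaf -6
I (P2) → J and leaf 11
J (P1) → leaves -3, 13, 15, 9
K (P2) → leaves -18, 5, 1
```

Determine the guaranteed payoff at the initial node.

D (P1): max(-1, 11, 2, 18) = 18
E (P1): max(-3, 11, -12, -6) = 11
F (P1): max(3, 4) = 4
G (P1): max(6, -3) = 6
C (P2): min(18, 11, 4, 6) = 4
B (P1): max(4, -13, 1) = 4
J (P1): max(-3, 13, 15, 9) = 15
I (P2): min(15, 11) = 11
K (P2): min(-18, 5, 1) = -18
H (P1): max(11, -18, -6) = 11
Root (P2): min(4, 11) = 4

4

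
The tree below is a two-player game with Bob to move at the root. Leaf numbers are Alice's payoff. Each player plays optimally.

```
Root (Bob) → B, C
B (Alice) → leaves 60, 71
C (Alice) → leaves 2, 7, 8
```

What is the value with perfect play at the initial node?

8

B (Alice): max(60, 71) = 71
C (Alice): max(2, 7, 8) = 8
Root (Bob): min(71, 8) = 8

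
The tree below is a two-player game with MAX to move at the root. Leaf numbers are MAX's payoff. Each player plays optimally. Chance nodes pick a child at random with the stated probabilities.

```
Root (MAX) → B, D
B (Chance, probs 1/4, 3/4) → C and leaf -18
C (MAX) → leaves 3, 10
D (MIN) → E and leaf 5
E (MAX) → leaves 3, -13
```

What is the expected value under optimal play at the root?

3

C (MAX): max(3, 10) = 10
B (Chance): 1/4·10 + 3/4·-18 = -11
E (MAX): max(3, -13) = 3
D (MIN): min(3, 5) = 3
Root (MAX): max(-11, 3) = 3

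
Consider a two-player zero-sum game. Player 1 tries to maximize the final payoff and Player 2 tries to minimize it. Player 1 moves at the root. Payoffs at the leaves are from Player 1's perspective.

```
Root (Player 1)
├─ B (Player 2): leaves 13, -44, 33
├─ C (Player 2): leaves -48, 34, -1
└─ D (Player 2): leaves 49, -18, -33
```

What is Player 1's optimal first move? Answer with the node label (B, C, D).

B (Player 2): min(13, -44, 33) = -44
C (Player 2): min(-48, 34, -1) = -48
D (Player 2): min(49, -18, -33) = -33
Root (Player 1): max(-44, -48, -33) = -33
Player 1 picks the child with the highest value: D (value -33).

D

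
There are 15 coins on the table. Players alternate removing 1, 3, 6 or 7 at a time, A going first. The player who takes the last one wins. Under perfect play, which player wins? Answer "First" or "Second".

Mark each pile size as W (mover wins) or L (mover loses):
i:   0  1  2  3  4  5  6  7  8  9 10 11 12 13 14 15
     L  W  L  W  L  W  W  W  W  W  W  W  L  W  L  W
Position 15 is W, so the first player wins.

First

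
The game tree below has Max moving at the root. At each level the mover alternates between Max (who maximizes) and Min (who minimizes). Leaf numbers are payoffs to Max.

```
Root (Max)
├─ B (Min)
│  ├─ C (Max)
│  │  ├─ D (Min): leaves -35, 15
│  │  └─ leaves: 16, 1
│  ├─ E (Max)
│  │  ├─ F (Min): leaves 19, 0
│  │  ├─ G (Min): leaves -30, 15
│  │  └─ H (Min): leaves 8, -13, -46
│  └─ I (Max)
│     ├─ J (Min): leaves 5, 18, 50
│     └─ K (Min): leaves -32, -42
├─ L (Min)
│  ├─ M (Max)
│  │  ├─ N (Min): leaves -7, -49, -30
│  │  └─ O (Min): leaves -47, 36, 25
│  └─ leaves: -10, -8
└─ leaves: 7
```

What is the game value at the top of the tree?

D (Min): min(-35, 15) = -35
C (Max): max(-35, 16, 1) = 16
F (Min): min(19, 0) = 0
G (Min): min(-30, 15) = -30
H (Min): min(8, -13, -46) = -46
E (Max): max(0, -30, -46) = 0
J (Min): min(5, 18, 50) = 5
K (Min): min(-32, -42) = -42
I (Max): max(5, -42) = 5
B (Min): min(16, 0, 5) = 0
N (Min): min(-7, -49, -30) = -49
O (Min): min(-47, 36, 25) = -47
M (Max): max(-49, -47) = -47
L (Min): min(-47, -10, -8) = -47
Root (Max): max(0, -47, 7) = 7

7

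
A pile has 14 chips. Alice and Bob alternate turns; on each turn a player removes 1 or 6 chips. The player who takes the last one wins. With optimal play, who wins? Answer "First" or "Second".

Second

W/L table (W = player to move can force a win):
i:   0  1  2  3  4  5  6  7  8  9 10 11 12 13 14
     L  W  L  W  L  W  W  L  W  L  W  L  W  W  L
Position 14 is L, so the second player wins.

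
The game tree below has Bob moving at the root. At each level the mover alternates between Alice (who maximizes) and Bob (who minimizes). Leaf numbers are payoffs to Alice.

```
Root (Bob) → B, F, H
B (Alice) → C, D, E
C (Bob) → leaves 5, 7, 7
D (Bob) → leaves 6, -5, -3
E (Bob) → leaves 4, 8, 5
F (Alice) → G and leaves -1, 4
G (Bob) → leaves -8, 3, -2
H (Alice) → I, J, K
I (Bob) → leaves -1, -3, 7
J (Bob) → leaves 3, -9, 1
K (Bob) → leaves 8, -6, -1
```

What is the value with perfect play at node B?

C: min(5, 7, 7) = 5
D: min(6, -5, -3) = -5
E: min(4, 8, 5) = 4
B: max(5, -5, 4) = 5

5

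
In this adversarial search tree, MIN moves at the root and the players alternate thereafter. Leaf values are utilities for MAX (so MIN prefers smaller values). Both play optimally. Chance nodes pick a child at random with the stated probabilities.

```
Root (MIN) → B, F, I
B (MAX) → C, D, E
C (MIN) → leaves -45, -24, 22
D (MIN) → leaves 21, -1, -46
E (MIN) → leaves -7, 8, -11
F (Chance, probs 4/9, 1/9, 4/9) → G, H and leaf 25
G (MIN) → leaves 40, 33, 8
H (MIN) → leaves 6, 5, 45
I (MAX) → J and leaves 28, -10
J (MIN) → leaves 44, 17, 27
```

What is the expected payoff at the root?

-11

C (MIN): min(-45, -24, 22) = -45
D (MIN): min(21, -1, -46) = -46
E (MIN): min(-7, 8, -11) = -11
B (MAX): max(-45, -46, -11) = -11
G (MIN): min(40, 33, 8) = 8
H (MIN): min(6, 5, 45) = 5
F (Chance): 4/9·8 + 1/9·5 + 4/9·25 = 15.22
J (MIN): min(44, 17, 27) = 17
I (MAX): max(17, 28, -10) = 28
Root (MIN): min(-11, 15.22, 28) = -11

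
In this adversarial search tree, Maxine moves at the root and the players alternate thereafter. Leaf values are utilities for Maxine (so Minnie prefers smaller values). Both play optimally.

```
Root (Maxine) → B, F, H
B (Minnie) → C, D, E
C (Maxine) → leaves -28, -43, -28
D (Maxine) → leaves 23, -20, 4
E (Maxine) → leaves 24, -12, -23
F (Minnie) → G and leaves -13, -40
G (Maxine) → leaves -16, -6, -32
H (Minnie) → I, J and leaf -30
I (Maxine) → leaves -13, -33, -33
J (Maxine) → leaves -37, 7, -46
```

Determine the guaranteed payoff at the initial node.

-28

C (Maxine): max(-28, -43, -28) = -28
D (Maxine): max(23, -20, 4) = 23
E (Maxine): max(24, -12, -23) = 24
B (Minnie): min(-28, 23, 24) = -28
G (Maxine): max(-16, -6, -32) = -6
F (Minnie): min(-6, -13, -40) = -40
I (Maxine): max(-13, -33, -33) = -13
J (Maxine): max(-37, 7, -46) = 7
H (Minnie): min(-13, 7, -30) = -30
Root (Maxine): max(-28, -40, -30) = -28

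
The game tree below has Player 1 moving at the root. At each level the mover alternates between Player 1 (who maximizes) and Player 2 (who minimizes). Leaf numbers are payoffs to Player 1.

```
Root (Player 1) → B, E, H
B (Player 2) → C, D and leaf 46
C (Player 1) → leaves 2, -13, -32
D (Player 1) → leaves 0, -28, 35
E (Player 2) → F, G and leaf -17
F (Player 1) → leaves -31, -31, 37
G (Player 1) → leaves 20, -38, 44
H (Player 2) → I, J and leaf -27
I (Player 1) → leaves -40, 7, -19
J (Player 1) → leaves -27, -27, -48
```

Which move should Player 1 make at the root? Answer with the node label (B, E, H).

C (Player 1): max(2, -13, -32) = 2
D (Player 1): max(0, -28, 35) = 35
B (Player 2): min(2, 35, 46) = 2
F (Player 1): max(-31, -31, 37) = 37
G (Player 1): max(20, -38, 44) = 44
E (Player 2): min(37, 44, -17) = -17
I (Player 1): max(-40, 7, -19) = 7
J (Player 1): max(-27, -27, -48) = -27
H (Player 2): min(7, -27, -27) = -27
Root (Player 1): max(2, -17, -27) = 2
Player 1 picks the child with the highest value: B (value 2).

B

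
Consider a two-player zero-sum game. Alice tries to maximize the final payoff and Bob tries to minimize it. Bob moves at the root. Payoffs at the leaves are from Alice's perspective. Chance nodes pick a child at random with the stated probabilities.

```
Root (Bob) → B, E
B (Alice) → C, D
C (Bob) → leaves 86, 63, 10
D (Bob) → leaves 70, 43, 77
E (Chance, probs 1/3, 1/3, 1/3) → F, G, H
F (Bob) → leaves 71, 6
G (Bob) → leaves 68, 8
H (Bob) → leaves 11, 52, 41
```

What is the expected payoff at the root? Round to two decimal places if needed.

C (Bob): min(86, 63, 10) = 10
D (Bob): min(70, 43, 77) = 43
B (Alice): max(10, 43) = 43
F (Bob): min(71, 6) = 6
G (Bob): min(68, 8) = 8
H (Bob): min(11, 52, 41) = 11
E (Chance): 1/3·6 + 1/3·8 + 1/3·11 = 8.33
Root (Bob): min(43, 8.33) = 8.33

8.33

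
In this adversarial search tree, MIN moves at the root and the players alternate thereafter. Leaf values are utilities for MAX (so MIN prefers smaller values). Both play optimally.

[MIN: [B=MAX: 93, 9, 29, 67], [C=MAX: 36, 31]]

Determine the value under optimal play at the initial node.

36

B (MAX): max(93, 9, 29, 67) = 93
C (MAX): max(36, 31) = 36
Root (MIN): min(93, 36) = 36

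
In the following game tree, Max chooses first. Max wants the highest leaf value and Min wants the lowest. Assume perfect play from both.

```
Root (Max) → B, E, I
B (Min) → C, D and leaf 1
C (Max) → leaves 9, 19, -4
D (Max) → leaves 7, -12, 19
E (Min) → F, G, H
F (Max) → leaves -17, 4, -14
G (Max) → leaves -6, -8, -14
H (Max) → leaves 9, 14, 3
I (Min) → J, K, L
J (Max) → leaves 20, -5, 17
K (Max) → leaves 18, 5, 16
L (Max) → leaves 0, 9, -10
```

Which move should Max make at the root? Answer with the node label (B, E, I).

I

C (Max): max(9, 19, -4) = 19
D (Max): max(7, -12, 19) = 19
B (Min): min(19, 19, 1) = 1
F (Max): max(-17, 4, -14) = 4
G (Max): max(-6, -8, -14) = -6
H (Max): max(9, 14, 3) = 14
E (Min): min(4, -6, 14) = -6
J (Max): max(20, -5, 17) = 20
K (Max): max(18, 5, 16) = 18
L (Max): max(0, 9, -10) = 9
I (Min): min(20, 18, 9) = 9
Root (Max): max(1, -6, 9) = 9
Max picks the child with the highest value: I (value 9).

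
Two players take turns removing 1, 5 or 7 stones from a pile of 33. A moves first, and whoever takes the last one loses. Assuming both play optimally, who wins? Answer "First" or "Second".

Second

Compute winning (W) and losing (L) positions by backward induction:
i:   0  1  2  3  4  5  6  7  8  9 10 11 12 13 14 15 16 17 18 19 20 21 22 23 24 25 26 27 28 29 30 31 32 33
     W  L  W  L  W  L  W  L  W  L  W  L  W  L  W  L  W  L  W  L  W  L  W  L  W  L  W  L  W  L  W  L  W  L
Position 33 is L, so the second player wins.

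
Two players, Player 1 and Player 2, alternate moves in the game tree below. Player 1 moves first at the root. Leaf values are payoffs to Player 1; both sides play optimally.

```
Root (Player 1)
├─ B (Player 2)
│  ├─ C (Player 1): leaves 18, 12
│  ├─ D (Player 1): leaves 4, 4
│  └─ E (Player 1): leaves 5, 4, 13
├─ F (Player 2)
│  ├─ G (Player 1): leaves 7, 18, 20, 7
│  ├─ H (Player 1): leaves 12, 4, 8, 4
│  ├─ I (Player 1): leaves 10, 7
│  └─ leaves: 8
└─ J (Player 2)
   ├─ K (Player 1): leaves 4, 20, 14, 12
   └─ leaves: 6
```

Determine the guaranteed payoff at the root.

C (Player 1): max(18, 12) = 18
D (Player 1): max(4, 4) = 4
E (Player 1): max(5, 4, 13) = 13
B (Player 2): min(18, 4, 13) = 4
G (Player 1): max(7, 18, 20, 7) = 20
H (Player 1): max(12, 4, 8, 4) = 12
I (Player 1): max(10, 7) = 10
F (Player 2): min(20, 12, 10, 8) = 8
K (Player 1): max(4, 20, 14, 12) = 20
J (Player 2): min(20, 6) = 6
Root (Player 1): max(4, 8, 6) = 8

8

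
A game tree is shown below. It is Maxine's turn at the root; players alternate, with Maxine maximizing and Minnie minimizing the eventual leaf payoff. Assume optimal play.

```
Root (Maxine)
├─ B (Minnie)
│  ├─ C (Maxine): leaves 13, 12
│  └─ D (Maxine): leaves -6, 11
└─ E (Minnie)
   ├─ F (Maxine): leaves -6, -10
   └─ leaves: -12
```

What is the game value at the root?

C (Maxine): max(13, 12) = 13
D (Maxine): max(-6, 11) = 11
B (Minnie): min(13, 11) = 11
F (Maxine): max(-6, -10) = -6
E (Minnie): min(-6, -12) = -12
Root (Maxine): max(11, -12) = 11

11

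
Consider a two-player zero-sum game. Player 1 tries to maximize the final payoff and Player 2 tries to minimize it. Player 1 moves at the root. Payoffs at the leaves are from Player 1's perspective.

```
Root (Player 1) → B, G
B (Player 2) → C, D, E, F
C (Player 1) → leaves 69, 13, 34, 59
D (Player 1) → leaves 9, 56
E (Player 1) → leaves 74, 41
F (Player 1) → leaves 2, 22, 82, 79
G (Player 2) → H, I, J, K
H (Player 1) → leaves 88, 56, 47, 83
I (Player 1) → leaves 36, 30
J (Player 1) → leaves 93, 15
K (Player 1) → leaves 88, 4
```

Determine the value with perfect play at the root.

56

C (Player 1): max(69, 13, 34, 59) = 69
D (Player 1): max(9, 56) = 56
E (Player 1): max(74, 41) = 74
F (Player 1): max(2, 22, 82, 79) = 82
B (Player 2): min(69, 56, 74, 82) = 56
H (Player 1): max(88, 56, 47, 83) = 88
I (Player 1): max(36, 30) = 36
J (Player 1): max(93, 15) = 93
K (Player 1): max(88, 4) = 88
G (Player 2): min(88, 36, 93, 88) = 36
Root (Player 1): max(56, 36) = 56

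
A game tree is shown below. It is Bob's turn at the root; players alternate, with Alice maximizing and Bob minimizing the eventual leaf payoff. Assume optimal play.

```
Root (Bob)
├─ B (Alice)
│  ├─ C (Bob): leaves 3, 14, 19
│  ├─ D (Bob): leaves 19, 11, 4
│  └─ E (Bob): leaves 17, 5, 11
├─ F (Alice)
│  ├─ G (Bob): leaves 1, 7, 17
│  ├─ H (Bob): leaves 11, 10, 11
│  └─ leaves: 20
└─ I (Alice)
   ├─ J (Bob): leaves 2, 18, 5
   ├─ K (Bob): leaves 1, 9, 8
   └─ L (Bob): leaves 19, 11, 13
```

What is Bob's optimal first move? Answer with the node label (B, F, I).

B

C (Bob): min(3, 14, 19) = 3
D (Bob): min(19, 11, 4) = 4
E (Bob): min(17, 5, 11) = 5
B (Alice): max(3, 4, 5) = 5
G (Bob): min(1, 7, 17) = 1
H (Bob): min(11, 10, 11) = 10
F (Alice): max(1, 10, 20) = 20
J (Bob): min(2, 18, 5) = 2
K (Bob): min(1, 9, 8) = 1
L (Bob): min(19, 11, 13) = 11
I (Alice): max(2, 1, 11) = 11
Root (Bob): min(5, 20, 11) = 5
Bob picks the child with the lowest value: B (value 5).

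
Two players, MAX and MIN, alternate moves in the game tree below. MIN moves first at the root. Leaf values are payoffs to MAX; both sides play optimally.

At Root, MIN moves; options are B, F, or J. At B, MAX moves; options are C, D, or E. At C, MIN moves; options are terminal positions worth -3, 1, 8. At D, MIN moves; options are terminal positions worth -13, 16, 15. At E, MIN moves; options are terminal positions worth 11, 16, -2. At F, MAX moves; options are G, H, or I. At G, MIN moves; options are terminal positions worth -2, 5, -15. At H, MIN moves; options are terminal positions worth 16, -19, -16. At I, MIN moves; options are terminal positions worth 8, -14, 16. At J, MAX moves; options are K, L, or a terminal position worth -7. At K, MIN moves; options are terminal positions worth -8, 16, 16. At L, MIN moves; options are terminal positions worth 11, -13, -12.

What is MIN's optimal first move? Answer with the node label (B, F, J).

C (MIN): min(-3, 1, 8) = -3
D (MIN): min(-13, 16, 15) = -13
E (MIN): min(11, 16, -2) = -2
B (MAX): max(-3, -13, -2) = -2
G (MIN): min(-2, 5, -15) = -15
H (MIN): min(16, -19, -16) = -19
I (MIN): min(8, -14, 16) = -14
F (MAX): max(-15, -19, -14) = -14
K (MIN): min(-8, 16, 16) = -8
L (MIN): min(11, -13, -12) = -13
J (MAX): max(-8, -13, -7) = -7
Root (MIN): min(-2, -14, -7) = -14
MIN picks the child with the lowest value: F (value -14).

F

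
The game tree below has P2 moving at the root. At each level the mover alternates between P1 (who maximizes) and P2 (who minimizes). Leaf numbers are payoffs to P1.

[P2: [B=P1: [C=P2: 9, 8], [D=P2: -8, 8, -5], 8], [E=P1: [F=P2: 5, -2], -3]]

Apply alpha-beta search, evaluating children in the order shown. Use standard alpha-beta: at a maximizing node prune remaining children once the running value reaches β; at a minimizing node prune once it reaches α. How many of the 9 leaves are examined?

7

C [α=-∞,β=+∞]: v=8
D [α=8,β=+∞]: v=-8 after child 1 ≤ α → α-cutoff, skip 2
B [α=-∞,β=+∞]: v=8
F [α=-∞,β=8]: v=-2
E [α=-∞,β=8]: v=-2
Root [α=-∞,β=+∞]: v=-2
Leaves evaluated: 7 of 9.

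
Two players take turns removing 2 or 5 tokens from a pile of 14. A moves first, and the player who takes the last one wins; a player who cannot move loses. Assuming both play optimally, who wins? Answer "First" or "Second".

Second

W/L table (W = player to move can force a win):
i:   0  1  2  3  4  5  6  7  8  9 10 11 12 13 14
     L  L  W  W  L  W  W  L  L  W  W  L  W  W  L
Position 14 is L, so the second player wins.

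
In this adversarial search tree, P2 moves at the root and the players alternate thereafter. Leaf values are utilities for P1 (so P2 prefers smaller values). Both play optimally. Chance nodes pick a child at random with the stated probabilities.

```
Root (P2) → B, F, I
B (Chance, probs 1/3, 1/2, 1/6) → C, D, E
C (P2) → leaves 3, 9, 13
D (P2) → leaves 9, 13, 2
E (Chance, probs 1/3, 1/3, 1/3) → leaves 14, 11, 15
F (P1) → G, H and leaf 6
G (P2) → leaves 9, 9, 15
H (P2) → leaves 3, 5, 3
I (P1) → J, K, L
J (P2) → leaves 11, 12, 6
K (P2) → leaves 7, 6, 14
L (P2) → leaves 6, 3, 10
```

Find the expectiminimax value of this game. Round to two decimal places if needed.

C (P2): min(3, 9, 13) = 3
D (P2): min(9, 13, 2) = 2
E (Chance): 1/3·14 + 1/3·11 + 1/3·15 = 13.33
B (Chance): 1/3·3 + 1/2·2 + 1/6·13.33 = 4.22
G (P2): min(9, 9, 15) = 9
H (P2): min(3, 5, 3) = 3
F (P1): max(9, 3, 6) = 9
J (P2): min(11, 12, 6) = 6
K (P2): min(7, 6, 14) = 6
L (P2): min(6, 3, 10) = 3
I (P1): max(6, 6, 3) = 6
Root (P2): min(4.22, 9, 6) = 4.22

4.22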